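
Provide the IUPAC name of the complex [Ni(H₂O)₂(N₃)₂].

There is no counter-ion, so the complex is neutral overall.
Ligand charges: 2×azido (-1 each), 2×aqua (neutral); total -2. So Ni + (-2) = 0, giving Ni = +2.
Ligands are named alphabetically: aqua before azido.

diaquadiazidonickel(II)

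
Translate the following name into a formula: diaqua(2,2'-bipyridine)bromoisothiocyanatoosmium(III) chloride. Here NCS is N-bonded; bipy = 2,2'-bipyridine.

[Os(bipy)Br(H2O)2(NCS)]Cl

Ligands: 2 aqua (H2O, neutral), 1 isothiocyanato (NCS, -1), 1 2,2'-bipyridine (bipy, neutral), 1 bromo (Br, -1). Ligand charge sum = -2.
Charge balance with chloride (-1) requires 1 complex ion per 1 chloride.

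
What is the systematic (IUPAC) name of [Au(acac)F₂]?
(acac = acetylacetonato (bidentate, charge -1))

There is no counter-ion, so the complex is neutral overall.
Ligand charges: 1×acetylacetonato (-1 each), 2×fluoro (-1 each); total -3. So Au + (-3) = 0, giving Au = +3.
Ligands are named alphabetically: acetylacetonato before fluoro.

(acetylacetonato)difluorogold(III)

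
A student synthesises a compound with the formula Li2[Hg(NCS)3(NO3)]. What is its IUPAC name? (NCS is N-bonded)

The 2 lithium counter-ions carry a total charge of +2, so each complex ion is 2−.
Ligand charges: 3×isothiocyanato (-1 each), 1×nitrato (-1 each); total -4. So Hg + (-4) = 2−, giving Hg = +2.
The complex ion is anionic, so mercury takes the -ate form mercurate(II).

lithium triisothiocyanatonitratomercurate(II)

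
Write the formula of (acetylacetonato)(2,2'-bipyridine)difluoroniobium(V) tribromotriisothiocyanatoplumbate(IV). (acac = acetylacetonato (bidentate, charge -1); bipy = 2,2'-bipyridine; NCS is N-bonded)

Cation [Nb…]: ligand charges -3, Nb(V) ⇒ ion charge 2+.
Anion [Pb…]: ligand charges -6, Pb(IV) ⇒ ion charge 2−.
One 2+ cation balances one 2− anion.

[Nb(acac)(bipy)F2][PbBr3(NCS)3]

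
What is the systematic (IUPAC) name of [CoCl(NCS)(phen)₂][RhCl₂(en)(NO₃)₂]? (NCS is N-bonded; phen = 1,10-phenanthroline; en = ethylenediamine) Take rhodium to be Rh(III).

Both ions are complex: the cation is named first with the plain metal name, the anion second with the -ate form; each ion's ligands are alphabetised independently.
Rh is given as +3; the anion's ligand charges sum to -4, so the complex anion is 1−.
A 1:1 salt means the cation carries the equal and opposite charge, 1+.
Cation: ligand charges sum to -2; for the ion to be 1+, Co = +3.

chloroisothiocyanatobis(1,10-phenanthroline)cobalt(III) dichloro(ethylenediamine)dinitratorhodate(III)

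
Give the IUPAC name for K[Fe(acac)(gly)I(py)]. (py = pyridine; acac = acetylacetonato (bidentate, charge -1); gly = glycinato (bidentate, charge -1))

The 1 potassium counter-ion carries a total charge of +1, so each complex ion is 1−.
Ligand charges: 1×pyridine (neutral), 1×iodo (-1 each), 1×acetylacetonato (-1 each), 1×glycinato (-1 each); total -3. So Fe + (-3) = 1−, giving Fe = +2.
Ligands are named alphabetically: acetylacetonato before glycinato before iodo before pyridine.
The complex ion is anionic, so iron takes the -ate form ferrate(II).

potassium (acetylacetonato)(glycinato)iodo(pyridine)ferrate(II)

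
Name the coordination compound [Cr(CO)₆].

hexacarbonylchromium(0)

There is no counter-ion, so the complex is neutral overall.
Ligand charges: 6×carbonyl (neutral); total 0. So Cr + (0) = 0, giving Cr = 0.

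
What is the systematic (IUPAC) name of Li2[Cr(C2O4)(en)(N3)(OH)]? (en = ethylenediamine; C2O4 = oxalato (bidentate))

The 2 lithium counter-ions carry a total charge of +2, so each complex ion is 2−.
Ligand charges: 1×ethylenediamine (neutral), 1×oxalato (-2 each), 1×azido (-1 each), 1×hydroxo (-1 each); total -4. So Cr + (-4) = 2−, giving Cr = +2.
Ligands are named alphabetically: azido before ethylenediamine before hydroxo before oxalato.
The complex ion is anionic, so chromium takes the -ate form chromate(II).

lithium azido(ethylenediamine)hydroxooxalatochromate(II)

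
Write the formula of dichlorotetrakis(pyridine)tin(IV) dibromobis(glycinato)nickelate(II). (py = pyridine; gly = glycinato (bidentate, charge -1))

Cation [Sn…]: ligand charges -2, Sn(IV) ⇒ ion charge 2+.
Anion [Ni…]: ligand charges -4, Ni(II) ⇒ ion charge 2−.
One 2+ cation balances one 2− anion.

[SnCl2(py)4][NiBr2(gly)2]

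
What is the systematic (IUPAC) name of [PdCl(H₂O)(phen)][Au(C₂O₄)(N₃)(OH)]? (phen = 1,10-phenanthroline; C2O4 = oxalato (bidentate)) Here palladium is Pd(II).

aquachloro(1,10-phenanthroline)palladium(II) azidohydroxooxalatoaurate(III)

Both ions are complex: the cation is named first with the plain metal name, the anion second with the -ate form; each ion's ligands are alphabetised independently.
Pd is given as +2; the cation's ligand charges sum to -1, so the complex cation is 1+.
A 1:1 salt means the anion carries the equal and opposite charge, 1−.
Anion: ligand charges sum to -4; for the ion to be 1−, Au = +3.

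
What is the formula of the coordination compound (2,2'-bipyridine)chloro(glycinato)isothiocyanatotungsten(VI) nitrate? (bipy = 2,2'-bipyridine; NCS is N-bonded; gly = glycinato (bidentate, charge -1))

Ligands: 1 2,2'-bipyridine (bipy, neutral), 1 isothiocyanato (NCS, -1), 1 glycinato (gly, -1), 1 chloro (Cl, -1). Ligand charge sum = -3.
With W in oxidation state +6, the complex ion is [W...]^3+.
Charge balance with nitrate (-1) requires 1 complex ion per 3 nitrate.

[W(bipy)Cl(gly)(NCS)](NO3)3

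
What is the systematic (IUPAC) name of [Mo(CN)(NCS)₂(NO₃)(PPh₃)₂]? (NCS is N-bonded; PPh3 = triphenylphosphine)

There is no counter-ion, so the complex is neutral overall.
Ligand charges: 2×isothiocyanato (-1 each), 1×nitrato (-1 each), 2×triphenylphosphine (neutral), 1×cyano (-1 each); total -4. So Mo + (-4) = 0, giving Mo = +4.
Ligands are named alphabetically: cyano before isothiocyanato before nitrato before triphenylphosphine.

cyanodiisothiocyanatonitratobis(triphenylphosphine)molybdenum(IV)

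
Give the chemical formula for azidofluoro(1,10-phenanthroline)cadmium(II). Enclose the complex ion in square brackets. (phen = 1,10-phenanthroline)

[CdF(N3)(phen)]

Ligands: 1 1,10-phenanthroline (phen, neutral), 1 azido (N3, -1), 1 fluoro (F, -1). Ligand charge sum = -2.
With Cd in oxidation state +2, the complex ion is [Cd...].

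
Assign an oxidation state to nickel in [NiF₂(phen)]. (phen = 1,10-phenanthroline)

+2

No counter-ion: the bracketed complex is neutral.
Ligand charges: 1×phen neutral; 2×F = -2; sum -2.
Ni + (-2) = 0 ⇒ Ni is +2.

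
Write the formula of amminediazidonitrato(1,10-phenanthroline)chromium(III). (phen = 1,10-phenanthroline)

[Cr(N3)2(NH3)(NO3)(phen)]

Ligands: 1 ammine (NH3, neutral), 1 nitrato (NO3, -1), 2 azido (N3, -1), 1 1,10-phenanthroline (phen, neutral). Ligand charge sum = -3.
With Cr in oxidation state +3, the complex ion is [Cr...].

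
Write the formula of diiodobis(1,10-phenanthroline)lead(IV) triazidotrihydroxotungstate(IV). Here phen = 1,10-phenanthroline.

Cation [Pb…]: ligand charges -2, Pb(IV) ⇒ ion charge 2+.
Anion [W…]: ligand charges -6, W(IV) ⇒ ion charge 2−.
One 2+ cation balances one 2− anion.

[PbI2(phen)2][W(N3)3(OH)3]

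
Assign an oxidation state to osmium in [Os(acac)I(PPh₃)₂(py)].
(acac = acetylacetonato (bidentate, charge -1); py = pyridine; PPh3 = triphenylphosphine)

+2

No counter-ion: the bracketed complex is neutral.
Ligand charges: 1×I = -1; 1×acac = -1; 1×py neutral; 2×PPh3 neutral; sum -2.
Os + (-2) = 0 ⇒ Os is +2.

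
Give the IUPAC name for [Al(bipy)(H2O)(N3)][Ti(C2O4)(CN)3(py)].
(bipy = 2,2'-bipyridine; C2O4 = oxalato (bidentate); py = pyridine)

aquaazido(2,2'-bipyridine)aluminium(III) tricyanooxalato(pyridine)titanate(III)

Both ions are complex: the cation is named first with the plain metal name, the anion second with the -ate form; each ion's ligands are alphabetised independently.
Aluminium is always +3 in its complexes; the cation's ligand charges sum to -1, so the complex cation is 2+.
A 1:1 salt means the anion carries the equal and opposite charge, 2−.
Anion: ligand charges sum to -5; for the ion to be 2−, Ti = +3.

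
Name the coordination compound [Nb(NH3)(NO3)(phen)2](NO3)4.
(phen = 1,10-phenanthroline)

The 4 nitrate counter-ions carry a total charge of -4, so each complex ion is 4+.
Ligand charges: 1×nitrato (-1 each), 1×ammine (neutral), 2×1,10-phenanthroline (neutral); total -1. So Nb + (-1) = 4+, giving Nb = +5.
Ligands are named alphabetically: ammine before nitrato before phenanthroline.

amminenitratobis(1,10-phenanthroline)niobium(V) nitrate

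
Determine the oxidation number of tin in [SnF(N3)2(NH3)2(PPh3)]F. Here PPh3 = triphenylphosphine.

1 fluoride outside the brackets (-1 each) → the complex ion is 1+.
Ligand charges: 1×PPh3 neutral; 2×NH3 neutral; 2×N3 = -2; 1×F = -1; sum -3.
Sn + (-3) = 1+ ⇒ Sn is +4.

+4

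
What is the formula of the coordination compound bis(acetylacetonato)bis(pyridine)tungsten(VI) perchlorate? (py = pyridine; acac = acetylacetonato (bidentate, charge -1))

[W(acac)2(py)2](ClO4)4

Ligands: 2 pyridine (py, neutral), 2 acetylacetonato (acac, -1). Ligand charge sum = -2.
Charge balance with perchlorate (-1) requires 1 complex ion per 4 perchlorate.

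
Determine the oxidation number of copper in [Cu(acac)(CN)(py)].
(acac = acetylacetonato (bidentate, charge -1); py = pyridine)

No counter-ion: the bracketed complex is neutral.
Ligand charges: 1×acac = -1; 1×CN = -1; 1×py neutral; sum -2.
Cu + (-2) = 0 ⇒ Cu is +2.

+2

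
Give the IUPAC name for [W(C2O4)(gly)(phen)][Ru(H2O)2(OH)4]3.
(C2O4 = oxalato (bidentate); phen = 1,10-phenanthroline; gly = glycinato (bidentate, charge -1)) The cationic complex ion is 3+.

The complex cation is given as 3+; its ligand charges sum to -3, so W = +6.
With 3 anions per cation, each anion must be 3/3 = 1−.
Anion: ligand charges sum to -4; for the ion to be 1−, Ru = +3.

(glycinato)oxalato(1,10-phenanthroline)tungsten(VI) diaquatetrahydroxoruthenate(III)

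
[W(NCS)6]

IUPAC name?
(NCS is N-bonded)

There is no counter-ion, so the complex is neutral overall.
Ligand charges: 6×isothiocyanato (-1 each); total -6. So W + (-6) = 0, giving W = +6.

hexaisothiocyanatotungsten(VI)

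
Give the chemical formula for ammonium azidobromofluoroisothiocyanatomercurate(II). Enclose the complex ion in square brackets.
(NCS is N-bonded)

Ligands: 1 isothiocyanato (NCS, -1), 1 fluoro (F, -1), 1 bromo (Br, -1), 1 azido (N3, -1). Ligand charge sum = -4.
With Hg in oxidation state +2, the complex ion is [Hg...]^2−.
Charge balance with ammonium (+1) requires 1 complex ion per 2 ammonium.

(NH4)2[HgBrF(N3)(NCS)]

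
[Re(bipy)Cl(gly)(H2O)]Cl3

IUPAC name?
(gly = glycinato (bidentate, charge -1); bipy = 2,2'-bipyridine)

The 3 chloride counter-ions carry a total charge of -3, so each complex ion is 3+.
Ligand charges: 1×glycinato (-1 each), 1×aqua (neutral), 1×2,2'-bipyridine (neutral), 1×chloro (-1 each); total -2. So Re + (-2) = 3+, giving Re = +5.
Ligands are named alphabetically: aqua before bipyridine before chloro before glycinato.

aqua(2,2'-bipyridine)chloro(glycinato)rhenium(V) chloride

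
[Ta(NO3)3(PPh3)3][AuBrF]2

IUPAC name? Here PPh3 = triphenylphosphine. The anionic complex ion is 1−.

Both ions are complex: the cation is named first with the plain metal name, the anion second with the -ate form; each ion's ligands are alphabetised independently.
The complex anion is given as 1−; its ligand charges sum to -2, so Au = +1.
With 2 anions per cation, the cation must be 2×1 = 2+.
Cation: ligand charges sum to -3; for the ion to be 2+, Ta = +5.

trinitratotris(triphenylphosphine)tantalum(V) bromofluoroaurate(I)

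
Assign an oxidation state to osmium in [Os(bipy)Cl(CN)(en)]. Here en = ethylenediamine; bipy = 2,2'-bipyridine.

+2

No counter-ion: the bracketed complex is neutral.
Ligand charges: 1×CN = -1; 1×Cl = -1; 1×en neutral; 1×bipy neutral; sum -2.
Os + (-2) = 0 ⇒ Os is +2.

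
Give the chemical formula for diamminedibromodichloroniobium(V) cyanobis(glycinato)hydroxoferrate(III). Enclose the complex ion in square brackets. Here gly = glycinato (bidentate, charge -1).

[NbBr2Cl2(NH3)2][Fe(CN)(gly)2(OH)]

Cation [Nb…]: ligand charges -4, Nb(V) ⇒ ion charge 1+.
Anion [Fe…]: ligand charges -4, Fe(III) ⇒ ion charge 1−.
One 1+ cation balances one 1− anion.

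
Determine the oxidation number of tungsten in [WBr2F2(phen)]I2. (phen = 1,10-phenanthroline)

+6

2 iodide outside the brackets (-1 each) → the complex ion is 2+.
Ligand charges: 2×Br = -2; 1×phen neutral; 2×F = -2; sum -4.
W + (-4) = 2+ ⇒ W is +6.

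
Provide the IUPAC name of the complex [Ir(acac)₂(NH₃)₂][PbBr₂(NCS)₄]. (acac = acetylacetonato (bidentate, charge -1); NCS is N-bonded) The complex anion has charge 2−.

Both ions are complex: the cation is named first with the plain metal name, the anion second with the -ate form; each ion's ligands are alphabetised independently.
The complex anion is given as 2−; its ligand charges sum to -6, so Pb = +4.
A 1:1 salt means the cation carries the equal and opposite charge, 2+.
Cation: ligand charges sum to -2; for the ion to be 2+, Ir = +4.

bis(acetylacetonato)diammineiridium(IV) dibromotetraisothiocyanatoplumbate(IV)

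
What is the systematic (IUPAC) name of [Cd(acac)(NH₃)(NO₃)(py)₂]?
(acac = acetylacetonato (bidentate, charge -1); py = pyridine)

(acetylacetonato)amminenitratobis(pyridine)cadmium(II)

There is no counter-ion, so the complex is neutral overall.
Ligand charges: 1×nitrato (-1 each), 1×acetylacetonato (-1 each), 2×pyridine (neutral), 1×ammine (neutral); total -2. So Cd + (-2) = 0, giving Cd = +2.
Ligands are named alphabetically: acetylacetonato before ammine before nitrato before pyridine.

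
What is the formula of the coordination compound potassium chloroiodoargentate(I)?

K[AgClI]

Ligands: 1 iodo (I, -1), 1 chloro (Cl, -1). Ligand charge sum = -2.
With Ag in oxidation state +1, the complex ion is [Ag...]^1−.
Charge balance with potassium (+1) requires 1 complex ion per 1 potassium.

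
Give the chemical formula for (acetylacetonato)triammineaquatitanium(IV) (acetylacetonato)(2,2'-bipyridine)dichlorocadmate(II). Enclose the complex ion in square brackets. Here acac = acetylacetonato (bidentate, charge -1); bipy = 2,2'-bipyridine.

[Ti(acac)(H2O)(NH3)3][Cd(acac)(bipy)Cl2]3

Cation [Ti…]: ligand charges -1, Ti(IV) ⇒ ion charge 3+.
Anion [Cd…]: ligand charges -3, Cd(II) ⇒ ion charge 1−.
One 3+ cation requires 3 of the 1− anion.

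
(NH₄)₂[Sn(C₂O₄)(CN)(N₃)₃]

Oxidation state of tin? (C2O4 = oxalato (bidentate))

2 ammonium outside the brackets (+1 each) → the complex ion is 2−.
Ligand charges: 1×CN = -1; 1×C2O4 = -2; 3×N3 = -3; sum -6.
Sn + (-6) = 2− ⇒ Sn is +4.

+4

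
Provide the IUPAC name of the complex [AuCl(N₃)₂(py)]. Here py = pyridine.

There is no counter-ion, so the complex is neutral overall.
Ligand charges: 1×pyridine (neutral), 1×chloro (-1 each), 2×azido (-1 each); total -3. So Au + (-3) = 0, giving Au = +3.
Ligands are named alphabetically: azido before chloro before pyridine.

diazidochloro(pyridine)gold(III)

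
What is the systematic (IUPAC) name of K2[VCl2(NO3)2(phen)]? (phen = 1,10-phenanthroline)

potassium dichlorodinitrato(1,10-phenanthroline)vanadate(II)

The 2 potassium counter-ions carry a total charge of +2, so each complex ion is 2−.
Ligand charges: 1×1,10-phenanthroline (neutral), 2×chloro (-1 each), 2×nitrato (-1 each); total -4. So V + (-4) = 2−, giving V = +2.
Ligands are named alphabetically: chloro before nitrato before phenanthroline.
The complex ion is anionic, so vanadium takes the -ate form vanadate(II).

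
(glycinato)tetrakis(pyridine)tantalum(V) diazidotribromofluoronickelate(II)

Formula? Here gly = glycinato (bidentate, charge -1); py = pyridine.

[Ta(gly)(py)4][NiBr3F(N3)2]

Cation [Ta…]: ligand charges -1, Ta(V) ⇒ ion charge 4+.
Anion [Ni…]: ligand charges -6, Ni(II) ⇒ ion charge 4−.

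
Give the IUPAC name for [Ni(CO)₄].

tetracarbonylnickel(0)

There is no counter-ion, so the complex is neutral overall.
Ligand charges: 4×carbonyl (neutral); total 0. So Ni + (0) = 0, giving Ni = 0.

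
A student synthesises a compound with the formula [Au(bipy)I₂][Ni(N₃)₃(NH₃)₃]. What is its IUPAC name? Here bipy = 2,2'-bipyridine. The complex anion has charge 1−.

Both ions are complex: the cation is named first with the plain metal name, the anion second with the -ate form; each ion's ligands are alphabetised independently.
The complex anion is given as 1−; its ligand charges sum to -3, so Ni = +2.
A 1:1 salt means the cation carries the equal and opposite charge, 1+.
Cation: ligand charges sum to -2; for the ion to be 1+, Au = +3.

(2,2'-bipyridine)diiodogold(III) triamminetriazidonickelate(II)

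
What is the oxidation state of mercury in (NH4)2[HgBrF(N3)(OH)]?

+2

2 ammonium outside the brackets (+1 each) → the complex ion is 2−.
Ligand charges: 1×Br = -1; 1×F = -1; 1×OH = -1; 1×N3 = -1; sum -4.
Hg + (-4) = 2− ⇒ Hg is +2.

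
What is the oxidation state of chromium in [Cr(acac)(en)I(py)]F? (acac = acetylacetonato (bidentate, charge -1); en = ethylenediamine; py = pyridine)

1 fluoride outside the brackets (-1 each) → the complex ion is 1+.
Ligand charges: 1×acac = -1; 1×I = -1; 1×en neutral; 1×py neutral; sum -2.
Cr + (-2) = 1+ ⇒ Cr is +3.

+3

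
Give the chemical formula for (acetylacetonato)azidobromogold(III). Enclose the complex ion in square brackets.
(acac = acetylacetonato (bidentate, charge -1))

[Au(acac)Br(N3)]

Ligands: 1 azido (N3, -1), 1 bromo (Br, -1), 1 acetylacetonato (acac, -1). Ligand charge sum = -3.
With Au in oxidation state +3, the complex ion is [Au...].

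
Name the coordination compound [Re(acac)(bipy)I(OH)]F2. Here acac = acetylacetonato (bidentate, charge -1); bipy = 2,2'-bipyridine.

(acetylacetonato)(2,2'-bipyridine)hydroxoiodorhenium(V) fluoride

The 2 fluoride counter-ions carry a total charge of -2, so each complex ion is 2+.
Ligand charges: 1×acetylacetonato (-1 each), 1×hydroxo (-1 each), 1×2,2'-bipyridine (neutral), 1×iodo (-1 each); total -3. So Re + (-3) = 2+, giving Re = +5.
Ligands are named alphabetically: acetylacetonato before bipyridine before hydroxo before iodo.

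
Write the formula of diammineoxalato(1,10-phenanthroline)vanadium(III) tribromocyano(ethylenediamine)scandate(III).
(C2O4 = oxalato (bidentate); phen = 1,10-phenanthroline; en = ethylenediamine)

[V(C2O4)(NH3)2(phen)][ScBr3(CN)(en)]

Cation [V…]: ligand charges -2, V(III) ⇒ ion charge 1+.
Anion [Sc…]: ligand charges -4, Sc(III) ⇒ ion charge 1−.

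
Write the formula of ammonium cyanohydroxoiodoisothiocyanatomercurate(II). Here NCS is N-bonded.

Ligands: 1 cyano (CN, -1), 1 hydroxo (OH, -1), 1 iodo (I, -1), 1 isothiocyanato (NCS, -1). Ligand charge sum = -4.
Charge balance with ammonium (+1) requires 1 complex ion per 2 ammonium.

(NH4)2[Hg(CN)I(NCS)(OH)]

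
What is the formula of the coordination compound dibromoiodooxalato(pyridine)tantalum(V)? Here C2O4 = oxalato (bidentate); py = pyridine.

Ligands: 2 bromo (Br, -1), 1 iodo (I, -1), 1 oxalato (C2O4, -2), 1 pyridine (py, neutral). Ligand charge sum = -5.
With Ta in oxidation state +5, the complex ion is [Ta...].

[TaBr2(C2O4)I(py)]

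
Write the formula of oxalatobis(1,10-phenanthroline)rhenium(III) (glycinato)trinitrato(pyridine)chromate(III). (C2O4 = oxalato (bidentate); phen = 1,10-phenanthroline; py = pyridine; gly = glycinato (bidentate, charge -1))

Cation [Re…]: ligand charges -2, Re(III) ⇒ ion charge 1+.
Anion [Cr…]: ligand charges -4, Cr(III) ⇒ ion charge 1−.
One 1+ cation balances one 1− anion.

[Re(C2O4)(phen)2][Cr(gly)(NO3)3(py)]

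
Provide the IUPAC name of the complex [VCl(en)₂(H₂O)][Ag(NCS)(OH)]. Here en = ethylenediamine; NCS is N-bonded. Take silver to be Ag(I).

Ag is given as +1; the anion's ligand charges sum to -2, so the complex anion is 1−.
A 1:1 salt means the cation carries the equal and opposite charge, 1+.
Cation: ligand charges sum to -1; for the ion to be 1+, V = +2.

aquachlorobis(ethylenediamine)vanadium(II) hydroxoisothiocyanatoargentate(I)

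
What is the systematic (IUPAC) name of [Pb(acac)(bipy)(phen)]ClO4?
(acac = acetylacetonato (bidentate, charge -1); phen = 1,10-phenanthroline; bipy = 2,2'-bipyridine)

The 1 perchlorate counter-ion carries a total charge of -1, so each complex ion is 1+.
Ligand charges: 1×acetylacetonato (-1 each), 1×1,10-phenanthroline (neutral), 1×2,2'-bipyridine (neutral); total -1. So Pb + (-1) = 1+, giving Pb = +2.
Ligands are named alphabetically: acetylacetonato before bipyridine before phenanthroline.

(acetylacetonato)(2,2'-bipyridine)(1,10-phenanthroline)lead(II) perchlorate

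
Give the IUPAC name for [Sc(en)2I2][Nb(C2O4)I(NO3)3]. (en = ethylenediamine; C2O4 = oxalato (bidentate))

bis(ethylenediamine)diiodoscandium(III) iodotrinitratooxalatoniobate(V)

Scandium is always +3 in its complexes; the cation's ligand charges sum to -2, so the complex cation is 1+.
A 1:1 salt means the anion carries the equal and opposite charge, 1−.
Anion: ligand charges sum to -6; for the ion to be 1−, Nb = +5.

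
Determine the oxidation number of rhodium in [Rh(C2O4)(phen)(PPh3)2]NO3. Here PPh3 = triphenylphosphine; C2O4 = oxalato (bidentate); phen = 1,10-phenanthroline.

+3

1 nitrate outside the brackets (-1 each) → the complex ion is 1+.
Ligand charges: 2×PPh3 neutral; 1×C2O4 = -2; 1×phen neutral; sum -2.
Rh + (-2) = 1+ ⇒ Rh is +3.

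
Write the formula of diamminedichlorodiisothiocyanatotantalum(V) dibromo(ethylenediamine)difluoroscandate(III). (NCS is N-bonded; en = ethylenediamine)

Cation [Ta…]: ligand charges -4, Ta(V) ⇒ ion charge 1+.
Anion [Sc…]: ligand charges -4, Sc(III) ⇒ ion charge 1−.
One 1+ cation balances one 1− anion.

[TaCl2(NCS)2(NH3)2][ScBr2(en)F2]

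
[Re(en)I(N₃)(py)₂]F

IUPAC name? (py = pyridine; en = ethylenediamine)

The 1 fluoride counter-ion carries a total charge of -1, so each complex ion is 1+.
Ligand charges: 1×iodo (-1 each), 2×pyridine (neutral), 1×ethylenediamine (neutral), 1×azido (-1 each); total -2. So Re + (-2) = 1+, giving Re = +3.
Ligands are named alphabetically: azido before ethylenediamine before iodo before pyridine.

azido(ethylenediamine)iodobis(pyridine)rhenium(III) fluoride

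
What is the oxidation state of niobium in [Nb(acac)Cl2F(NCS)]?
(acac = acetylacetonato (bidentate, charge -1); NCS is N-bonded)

+5

No counter-ion: the bracketed complex is neutral.
Ligand charges: 1×acac = -1; 1×NCS = -1; 1×F = -1; 2×Cl = -2; sum -5.
Nb + (-5) = 0 ⇒ Nb is +5.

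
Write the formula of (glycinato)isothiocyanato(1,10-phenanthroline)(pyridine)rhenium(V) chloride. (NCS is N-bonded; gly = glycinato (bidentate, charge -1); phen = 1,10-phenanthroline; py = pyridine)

[Re(gly)(NCS)(phen)(py)]Cl3

Ligands: 1 isothiocyanato (NCS, -1), 1 glycinato (gly, -1), 1 1,10-phenanthroline (phen, neutral), 1 pyridine (py, neutral). Ligand charge sum = -2.
With Re in oxidation state +5, the complex ion is [Re...]^3+.
Charge balance with chloride (-1) requires 1 complex ion per 3 chloride.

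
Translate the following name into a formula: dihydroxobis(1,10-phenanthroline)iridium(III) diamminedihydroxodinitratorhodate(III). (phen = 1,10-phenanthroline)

[Ir(OH)2(phen)2][Rh(NH3)2(NO3)2(OH)2]

Cation [Ir…]: ligand charges -2, Ir(III) ⇒ ion charge 1+.
Anion [Rh…]: ligand charges -4, Rh(III) ⇒ ion charge 1−.
One 1+ cation balances one 1− anion.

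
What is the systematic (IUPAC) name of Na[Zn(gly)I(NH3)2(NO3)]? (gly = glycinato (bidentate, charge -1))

sodium diammine(glycinato)iodonitratozincate(II)

The 1 sodium counter-ion carries a total charge of +1, so each complex ion is 1−.
Ligand charges: 1×iodo (-1 each), 1×glycinato (-1 each), 2×ammine (neutral), 1×nitrato (-1 each); total -3. So Zn + (-3) = 1−, giving Zn = +2.
Ligands are named alphabetically: ammine before glycinato before iodo before nitrato.
The complex ion is anionic, so zinc takes the -ate form zincate(II).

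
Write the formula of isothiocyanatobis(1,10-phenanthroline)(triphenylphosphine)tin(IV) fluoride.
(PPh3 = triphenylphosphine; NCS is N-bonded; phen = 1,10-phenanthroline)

[Sn(NCS)(phen)2(PPh3)]F3

Ligands: 1 triphenylphosphine (PPh3, neutral), 1 isothiocyanato (NCS, -1), 2 1,10-phenanthroline (phen, neutral). Ligand charge sum = -1.
Charge balance with fluoride (-1) requires 1 complex ion per 3 fluoride.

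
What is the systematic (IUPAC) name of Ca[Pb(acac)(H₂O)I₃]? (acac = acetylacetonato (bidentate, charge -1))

calcium (acetylacetonato)aquatriiodoplumbate(II)

The 1 calcium counter-ion carries a total charge of +2, so each complex ion is 2−.
Ligand charges: 1×acetylacetonato (-1 each), 1×aqua (neutral), 3×iodo (-1 each); total -4. So Pb + (-4) = 2−, giving Pb = +2.
The complex ion is anionic, so lead takes the -ate form plumbate(II).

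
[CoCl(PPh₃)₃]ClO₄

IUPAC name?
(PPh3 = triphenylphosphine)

The 1 perchlorate counter-ion carries a total charge of -1, so each complex ion is 1+.
Ligand charges: 1×chloro (-1 each), 3×triphenylphosphine (neutral); total -1. So Co + (-1) = 1+, giving Co = +2.
Ligands are named alphabetically: chloro before triphenylphosphine.

chlorotris(triphenylphosphine)cobalt(II) perchlorate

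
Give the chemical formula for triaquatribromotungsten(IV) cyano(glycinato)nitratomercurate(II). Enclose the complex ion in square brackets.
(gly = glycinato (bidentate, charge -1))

[WBr3(H2O)3][Hg(CN)(gly)(NO3)]

Cation [W…]: ligand charges -3, W(IV) ⇒ ion charge 1+.
Anion [Hg…]: ligand charges -3, Hg(II) ⇒ ion charge 1−.
One 1+ cation balances one 1− anion.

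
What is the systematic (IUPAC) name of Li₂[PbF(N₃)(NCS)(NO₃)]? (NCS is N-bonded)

lithium azidofluoroisothiocyanatonitratoplumbate(II)

The 2 lithium counter-ions carry a total charge of +2, so each complex ion is 2−.
Ligand charges: 1×isothiocyanato (-1 each), 1×nitrato (-1 each), 1×azido (-1 each), 1×fluoro (-1 each); total -4. So Pb + (-4) = 2−, giving Pb = +2.
The complex ion is anionic, so lead takes the -ate form plumbate(II).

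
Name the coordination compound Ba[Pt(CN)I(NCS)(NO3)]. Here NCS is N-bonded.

barium cyanoiodoisothiocyanatonitratoplatinate(II)

The 1 barium counter-ion carries a total charge of +2, so each complex ion is 2−.
Ligand charges: 1×iodo (-1 each), 1×cyano (-1 each), 1×nitrato (-1 each), 1×isothiocyanato (-1 each); total -4. So Pt + (-4) = 2−, giving Pt = +2.
Ligands are named alphabetically: cyano before iodo before isothiocyanato before nitrato.
The complex ion is anionic, so platinum takes the -ate form platinate(II).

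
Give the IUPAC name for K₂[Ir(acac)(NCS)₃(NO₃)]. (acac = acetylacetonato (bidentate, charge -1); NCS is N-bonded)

The 2 potassium counter-ions carry a total charge of +2, so each complex ion is 2−.
Ligand charges: 1×acetylacetonato (-1 each), 1×nitrato (-1 each), 3×isothiocyanato (-1 each); total -5. So Ir + (-5) = 2−, giving Ir = +3.
Ligands are named alphabetically: acetylacetonato before isothiocyanato before nitrato.
The complex ion is anionic, so iridium takes the -ate form iridate(III).

potassium (acetylacetonato)triisothiocyanatonitratoiridate(III)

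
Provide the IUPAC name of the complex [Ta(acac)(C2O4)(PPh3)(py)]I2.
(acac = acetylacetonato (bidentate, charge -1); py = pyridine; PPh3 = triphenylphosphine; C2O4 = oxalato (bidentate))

(acetylacetonato)oxalato(pyridine)(triphenylphosphine)tantalum(V) iodide

The 2 iodide counter-ions carry a total charge of -2, so each complex ion is 2+.
Ligand charges: 1×acetylacetonato (-1 each), 1×pyridine (neutral), 1×triphenylphosphine (neutral), 1×oxalato (-2 each); total -3. So Ta + (-3) = 2+, giving Ta = +5.
Ligands are named alphabetically: acetylacetonato before oxalato before pyridine before triphenylphosphine.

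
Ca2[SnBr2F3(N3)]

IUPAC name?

calcium azidodibromotrifluorostannate(II)

The 2 calcium counter-ions carry a total charge of +4, so each complex ion is 4−.
Ligand charges: 3×fluoro (-1 each), 1×azido (-1 each), 2×bromo (-1 each); total -6. So Sn + (-6) = 4−, giving Sn = +2.
The complex ion is anionic, so tin takes the -ate form stannate(II).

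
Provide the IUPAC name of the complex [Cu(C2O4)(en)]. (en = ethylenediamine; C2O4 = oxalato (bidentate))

There is no counter-ion, so the complex is neutral overall.
Ligand charges: 1×ethylenediamine (neutral), 1×oxalato (-2 each); total -2. So Cu + (-2) = 0, giving Cu = +2.
Ligands are named alphabetically: ethylenediamine before oxalato.

(ethylenediamine)oxalatocopper(II)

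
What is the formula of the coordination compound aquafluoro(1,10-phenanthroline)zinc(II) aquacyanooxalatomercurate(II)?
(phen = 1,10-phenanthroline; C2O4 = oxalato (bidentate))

[ZnF(H2O)(phen)][Hg(C2O4)(CN)(H2O)]

Cation [Zn…]: ligand charges -1, Zn(II) ⇒ ion charge 1+.
Anion [Hg…]: ligand charges -3, Hg(II) ⇒ ion charge 1−.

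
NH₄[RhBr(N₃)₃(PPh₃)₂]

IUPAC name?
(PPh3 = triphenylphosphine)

ammonium triazidobromobis(triphenylphosphine)rhodate(III)

The 1 ammonium counter-ion carries a total charge of +1, so each complex ion is 1−.
Ligand charges: 2×triphenylphosphine (neutral), 1×bromo (-1 each), 3×azido (-1 each); total -4. So Rh + (-4) = 1−, giving Rh = +3.
Ligands are named alphabetically: azido before bromo before triphenylphosphine.
The complex ion is anionic, so rhodium takes the -ate form rhodate(III).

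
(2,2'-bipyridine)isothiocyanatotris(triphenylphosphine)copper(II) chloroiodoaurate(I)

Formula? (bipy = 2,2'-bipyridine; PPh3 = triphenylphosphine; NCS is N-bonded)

[Cu(bipy)(NCS)(PPh3)3][AuClI]

Cation [Cu…]: ligand charges -1, Cu(II) ⇒ ion charge 1+.
Anion [Au…]: ligand charges -2, Au(I) ⇒ ion charge 1−.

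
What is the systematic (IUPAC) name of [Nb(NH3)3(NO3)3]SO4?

triamminetrinitratoniobium(V) sulfate

The 1 sulfate counter-ion carries a total charge of -2, so each complex ion is 2+.
Ligand charges: 3×ammine (neutral), 3×nitrato (-1 each); total -3. So Nb + (-3) = 2+, giving Nb = +5.
Ligands are named alphabetically: ammine before nitrato.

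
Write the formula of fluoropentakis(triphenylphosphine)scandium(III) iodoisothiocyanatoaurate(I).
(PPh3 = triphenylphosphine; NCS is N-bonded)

[ScF(PPh3)5][AuI(NCS)]2

Cation [Sc…]: ligand charges -1, Sc(III) ⇒ ion charge 2+.
Anion [Au…]: ligand charges -2, Au(I) ⇒ ion charge 1−.
One 2+ cation requires 2 of the 1− anion.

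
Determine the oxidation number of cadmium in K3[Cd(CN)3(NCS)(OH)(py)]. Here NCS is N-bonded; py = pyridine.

+2

3 potassium outside the brackets (+1 each) → the complex ion is 3−.
Ligand charges: 3×CN = -3; 1×OH = -1; 1×NCS = -1; 1×py neutral; sum -5.
Cd + (-5) = 3− ⇒ Cd is +2.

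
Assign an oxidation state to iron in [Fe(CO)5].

0

No counter-ion: the bracketed complex is neutral.
Ligand charges: 5×CO neutral; sum 0.
Fe + (0) = 0 ⇒ Fe is 0.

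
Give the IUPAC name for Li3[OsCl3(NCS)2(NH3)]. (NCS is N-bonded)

lithium amminetrichlorodiisothiocyanatoosmate(II)

The 3 lithium counter-ions carry a total charge of +3, so each complex ion is 3−.
Ligand charges: 2×isothiocyanato (-1 each), 3×chloro (-1 each), 1×ammine (neutral); total -5. So Os + (-5) = 3−, giving Os = +2.
Ligands are named alphabetically: ammine before chloro before isothiocyanato.
The complex ion is anionic, so osmium takes the -ate form osmate(II).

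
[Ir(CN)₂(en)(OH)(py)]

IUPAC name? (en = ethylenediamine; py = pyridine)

There is no counter-ion, so the complex is neutral overall.
Ligand charges: 1×ethylenediamine (neutral), 2×cyano (-1 each), 1×pyridine (neutral), 1×hydroxo (-1 each); total -3. So Ir + (-3) = 0, giving Ir = +3.
Ligands are named alphabetically: cyano before ethylenediamine before hydroxo before pyridine.

dicyano(ethylenediamine)hydroxo(pyridine)iridium(III)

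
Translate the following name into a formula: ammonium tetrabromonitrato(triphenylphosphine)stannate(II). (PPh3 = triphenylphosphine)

(NH4)3[SnBr4(NO3)(PPh3)]

Ligands: 4 bromo (Br, -1), 1 triphenylphosphine (PPh3, neutral), 1 nitrato (NO3, -1). Ligand charge sum = -5.
With Sn in oxidation state +2, the complex ion is [Sn...]^3−.
Charge balance with ammonium (+1) requires 1 complex ion per 3 ammonium.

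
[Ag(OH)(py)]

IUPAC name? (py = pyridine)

There is no counter-ion, so the complex is neutral overall.
Ligand charges: 1×pyridine (neutral), 1×hydroxo (-1 each); total -1. So Ag + (-1) = 0, giving Ag = +1.
Ligands are named alphabetically: hydroxo before pyridine.

hydroxo(pyridine)silver(I)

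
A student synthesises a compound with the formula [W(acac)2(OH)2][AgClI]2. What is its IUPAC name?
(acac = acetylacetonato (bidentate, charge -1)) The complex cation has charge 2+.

bis(acetylacetonato)dihydroxotungsten(VI) chloroiodoargentate(I)

Both ions are complex: the cation is named first with the plain metal name, the anion second with the -ate form; each ion's ligands are alphabetised independently.
The complex cation is given as 2+; its ligand charges sum to -4, so W = +6.
With 2 anions per cation, each anion must be 2/2 = 1−.
Anion: ligand charges sum to -2; for the ion to be 1−, Ag = +1.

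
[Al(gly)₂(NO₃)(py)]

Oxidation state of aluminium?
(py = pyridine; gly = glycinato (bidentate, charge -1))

+3

No counter-ion: the bracketed complex is neutral.
Ligand charges: 1×py neutral; 2×gly = -2; 1×NO3 = -1; sum -3.
Al + (-3) = 0 ⇒ Al is +3.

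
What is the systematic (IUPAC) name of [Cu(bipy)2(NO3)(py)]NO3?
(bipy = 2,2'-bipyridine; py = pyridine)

The 1 nitrate counter-ion carries a total charge of -1, so each complex ion is 1+.
Ligand charges: 2×2,2'-bipyridine (neutral), 1×pyridine (neutral), 1×nitrato (-1 each); total -1. So Cu + (-1) = 1+, giving Cu = +2.
Ligands are named alphabetically: bipyridine before nitrato before pyridine.

bis(2,2'-bipyridine)nitrato(pyridine)copper(II) nitrate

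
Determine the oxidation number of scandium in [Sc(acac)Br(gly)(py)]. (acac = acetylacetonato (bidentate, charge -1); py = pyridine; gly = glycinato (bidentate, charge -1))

+3

No counter-ion: the bracketed complex is neutral.
Ligand charges: 1×acac = -1; 1×py neutral; 1×Br = -1; 1×gly = -1; sum -3.
Sc + (-3) = 0 ⇒ Sc is +3.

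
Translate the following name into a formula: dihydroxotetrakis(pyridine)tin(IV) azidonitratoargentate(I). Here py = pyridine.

[Sn(OH)2(py)4][Ag(N3)(NO3)]2

Cation [Sn…]: ligand charges -2, Sn(IV) ⇒ ion charge 2+.
Anion [Ag…]: ligand charges -2, Ag(I) ⇒ ion charge 1−.
One 2+ cation requires 2 of the 1− anion.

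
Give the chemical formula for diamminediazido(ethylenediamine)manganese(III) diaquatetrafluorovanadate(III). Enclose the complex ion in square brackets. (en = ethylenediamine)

Cation [Mn…]: ligand charges -2, Mn(III) ⇒ ion charge 1+.
Anion [V…]: ligand charges -4, V(III) ⇒ ion charge 1−.
One 1+ cation balances one 1− anion.

[Mn(en)(N3)2(NH3)2][VF4(H2O)2]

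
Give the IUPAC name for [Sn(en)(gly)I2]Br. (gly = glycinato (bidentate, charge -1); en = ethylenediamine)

(ethylenediamine)(glycinato)diiodotin(IV) bromide

The 1 bromide counter-ion carries a total charge of -1, so each complex ion is 1+.
Ligand charges: 2×iodo (-1 each), 1×glycinato (-1 each), 1×ethylenediamine (neutral); total -3. So Sn + (-3) = 1+, giving Sn = +4.
Ligands are named alphabetically: ethylenediamine before glycinato before iodo.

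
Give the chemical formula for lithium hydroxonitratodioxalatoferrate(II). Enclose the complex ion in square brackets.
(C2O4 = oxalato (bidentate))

Ligands: 1 hydroxo (OH, -1), 2 oxalato (C2O4, -2), 1 nitrato (NO3, -1). Ligand charge sum = -6.
With Fe in oxidation state +2, the complex ion is [Fe...]^4−.
Charge balance with lithium (+1) requires 1 complex ion per 4 lithium.

Li4[Fe(C2O4)2(NO3)(OH)]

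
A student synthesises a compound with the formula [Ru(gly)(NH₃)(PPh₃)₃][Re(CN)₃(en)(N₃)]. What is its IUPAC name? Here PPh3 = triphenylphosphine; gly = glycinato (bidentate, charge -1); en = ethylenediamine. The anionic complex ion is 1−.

ammine(glycinato)tris(triphenylphosphine)ruthenium(II) azidotricyano(ethylenediamine)rhenate(III)

Both ions are complex: the cation is named first with the plain metal name, the anion second with the -ate form; each ion's ligands are alphabetised independently.
The complex anion is given as 1−; its ligand charges sum to -4, so Re = +3.
A 1:1 salt means the cation carries the equal and opposite charge, 1+.
Cation: ligand charges sum to -1; for the ion to be 1+, Ru = +2.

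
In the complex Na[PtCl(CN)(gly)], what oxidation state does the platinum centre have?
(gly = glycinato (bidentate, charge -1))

1 sodium outside the brackets (+1 each) → the complex ion is 1−.
Ligand charges: 1×Cl = -1; 1×CN = -1; 1×gly = -1; sum -3.
Pt + (-3) = 1− ⇒ Pt is +2.

+2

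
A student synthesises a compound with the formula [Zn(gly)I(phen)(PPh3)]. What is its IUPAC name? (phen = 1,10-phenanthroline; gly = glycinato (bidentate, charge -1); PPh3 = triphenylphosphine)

There is no counter-ion, so the complex is neutral overall.
Ligand charges: 1×iodo (-1 each), 1×1,10-phenanthroline (neutral), 1×glycinato (-1 each), 1×triphenylphosphine (neutral); total -2. So Zn + (-2) = 0, giving Zn = +2.
Ligands are named alphabetically: glycinato before iodo before phenanthroline before triphenylphosphine.

(glycinato)iodo(1,10-phenanthroline)(triphenylphosphine)zinc(II)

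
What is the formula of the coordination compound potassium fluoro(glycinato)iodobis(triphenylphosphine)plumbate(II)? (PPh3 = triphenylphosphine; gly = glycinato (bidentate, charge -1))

K[PbF(gly)I(PPh3)2]

Ligands: 1 fluoro (F, -1), 1 iodo (I, -1), 2 triphenylphosphine (PPh3, neutral), 1 glycinato (gly, -1). Ligand charge sum = -3.
With Pb in oxidation state +2, the complex ion is [Pb...]^1−.
Charge balance with potassium (+1) requires 1 complex ion per 1 potassium.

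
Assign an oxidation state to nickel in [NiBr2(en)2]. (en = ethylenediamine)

No counter-ion: the bracketed complex is neutral.
Ligand charges: 2×Br = -2; 2×en neutral; sum -2.
Ni + (-2) = 0 ⇒ Ni is +2.

+2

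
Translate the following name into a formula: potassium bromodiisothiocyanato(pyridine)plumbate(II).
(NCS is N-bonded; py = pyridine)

K[PbBr(NCS)2(py)]

Ligands: 1 bromo (Br, -1), 2 isothiocyanato (NCS, -1), 1 pyridine (py, neutral). Ligand charge sum = -3.
Charge balance with potassium (+1) requires 1 complex ion per 1 potassium.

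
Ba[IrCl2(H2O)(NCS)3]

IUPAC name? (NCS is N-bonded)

The 1 barium counter-ion carries a total charge of +2, so each complex ion is 2−.
Ligand charges: 2×chloro (-1 each), 3×isothiocyanato (-1 each), 1×aqua (neutral); total -5. So Ir + (-5) = 2−, giving Ir = +3.
The complex ion is anionic, so iridium takes the -ate form iridate(III).

barium aquadichlorotriisothiocyanatoiridate(III)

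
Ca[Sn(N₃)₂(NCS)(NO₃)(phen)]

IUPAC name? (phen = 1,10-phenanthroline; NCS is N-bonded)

calcium diazidoisothiocyanatonitrato(1,10-phenanthroline)stannate(II)

The 1 calcium counter-ion carries a total charge of +2, so each complex ion is 2−.
Ligand charges: 1×1,10-phenanthroline (neutral), 2×azido (-1 each), 1×nitrato (-1 each), 1×isothiocyanato (-1 each); total -4. So Sn + (-4) = 2−, giving Sn = +2.
Ligands are named alphabetically: azido before isothiocyanato before nitrato before phenanthroline.
The complex ion is anionic, so tin takes the -ate form stannate(II).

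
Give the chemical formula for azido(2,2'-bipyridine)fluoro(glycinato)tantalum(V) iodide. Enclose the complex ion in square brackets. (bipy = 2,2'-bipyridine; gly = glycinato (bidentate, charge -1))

Ligands: 1 azido (N3, -1), 1 fluoro (F, -1), 1 2,2'-bipyridine (bipy, neutral), 1 glycinato (gly, -1). Ligand charge sum = -3.
Charge balance with iodide (-1) requires 1 complex ion per 2 iodide.

[Ta(bipy)F(gly)(N3)]I2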